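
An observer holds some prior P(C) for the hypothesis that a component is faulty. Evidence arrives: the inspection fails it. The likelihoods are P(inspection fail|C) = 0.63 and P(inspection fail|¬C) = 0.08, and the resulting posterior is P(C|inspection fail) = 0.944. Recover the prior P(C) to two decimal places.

Bayes' rule in odds form gives O(C|E) = O(C)·[P(E|C)/P(E|¬C)], hence O(C) = O(C|E)/LR.
Posterior odds = 0.944/(1−0.944) = 16.8571. LR = 0.63/0.08 = 7.8750.
Prior odds = 16.8571/7.8750 = 2.1406, so P(C) = 2.1406/(1+2.1406) ≈ 0.68.

P(C) = 0.68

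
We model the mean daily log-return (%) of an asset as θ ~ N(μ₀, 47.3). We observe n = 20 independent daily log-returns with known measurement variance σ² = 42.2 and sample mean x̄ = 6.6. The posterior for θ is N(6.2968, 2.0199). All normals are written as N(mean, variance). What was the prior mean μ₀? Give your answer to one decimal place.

μ₀ = -0.5

With known observation variance, the Normal–Normal posterior has precision τ_n = τ₀ + n/σ² and mean μ_n = (τ₀μ₀ + (n/σ²)x̄)/τ_n.
Here τ₀ = 1/47.3 = 0.021142 and τ_data = 20/42.2 = 0.473934, so τ_n = 0.495076.
Rearranging for μ₀: μ₀ = (μ_n·τ_n − τ_data·x̄)/τ₀ = (6.2968·0.495076 − 0.473934·6.6) / 0.021142 = -0.010570/0.021142 ≈ -0.5.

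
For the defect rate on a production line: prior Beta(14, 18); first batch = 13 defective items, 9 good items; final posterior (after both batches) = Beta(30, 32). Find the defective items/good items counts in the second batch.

Sequential conjugate updates are equivalent to a single update on the pooled data, so total successes = posterior α − prior α and total failures = posterior β − prior β.
Total across both batches: 30−14=16 defective items, 32−18=14 good items.
Subtract the first batch: 16−13=3 defective items and 14−9=5 good items.

3 defective items and 5 good items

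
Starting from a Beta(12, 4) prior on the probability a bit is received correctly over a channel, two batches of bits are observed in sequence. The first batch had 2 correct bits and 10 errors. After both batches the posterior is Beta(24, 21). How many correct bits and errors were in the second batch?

10 correct bits and 7 errors

Sequential conjugate updates are equivalent to a single update on the pooled data, so total successes = posterior α − prior α and total failures = posterior β − prior β.
Total across both batches: 24−12=12 correct bits, 21−4=17 errors.
Subtract the first batch: 12−2=10 correct bits and 17−10=7 errors.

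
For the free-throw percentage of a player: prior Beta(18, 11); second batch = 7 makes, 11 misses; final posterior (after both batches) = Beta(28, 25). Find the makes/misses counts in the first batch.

Sequential conjugate updates are equivalent to a single update on the pooled data, so total successes = posterior α − prior α and total failures = posterior β − prior β.
Total across both batches: 28−18=10 makes, 25−11=14 misses.
Subtract the second batch: 10−7=3 makes and 14−11=3 misses.

3 makes and 3 misses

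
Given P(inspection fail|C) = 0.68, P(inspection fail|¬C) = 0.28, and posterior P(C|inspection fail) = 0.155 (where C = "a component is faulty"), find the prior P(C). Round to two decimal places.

P(C) = 0.07

In odds form, posterior odds = prior odds × likelihood ratio, so prior odds = posterior odds ÷ LR.
Posterior odds = 0.155/(1−0.155) = 0.1834. LR = 0.68/0.28 = 2.4286.
Prior odds = 0.1834/2.4286 = 0.0755, so P(C) = 0.0755/(1+0.0755) ≈ 0.07.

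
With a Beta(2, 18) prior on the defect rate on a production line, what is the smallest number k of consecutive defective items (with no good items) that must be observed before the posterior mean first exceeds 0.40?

k = 11

After k defective items and 0 good items the posterior is Beta(2+k, 18), with mean (2+k)/(2+18+k).
Set (2+k)/(20+k) > 0.40 and solve: k > (0.40·20 − 2)/(1 − 0.40) = 10.000.
The smallest integer exceeding 10.000 is 11, and checking k=11: (13)/(31) = 0.4194 > 0.40.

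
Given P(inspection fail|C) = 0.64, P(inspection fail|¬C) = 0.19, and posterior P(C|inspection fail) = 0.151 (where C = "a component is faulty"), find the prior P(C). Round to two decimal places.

P(C) = 0.05

Bayes' rule in odds form gives O(C|E) = O(C)·[P(E|C)/P(E|¬C)], hence O(C) = O(C|E)/LR.
Posterior odds = 0.151/(1−0.151) = 0.1779. LR = 0.64/0.19 = 3.3684.
Prior odds = 0.1779/3.3684 = 0.0528, so P(C) = 0.0528/(1+0.0528) ≈ 0.05.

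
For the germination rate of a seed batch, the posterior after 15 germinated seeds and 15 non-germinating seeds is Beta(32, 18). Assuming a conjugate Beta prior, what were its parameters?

A Beta(α, β) prior with s successes and f failures in binomial data gives a Beta(α+s, β+f) posterior.
Subtract the data counts: 32−15=17, 18−15=3.

Beta(17, 3)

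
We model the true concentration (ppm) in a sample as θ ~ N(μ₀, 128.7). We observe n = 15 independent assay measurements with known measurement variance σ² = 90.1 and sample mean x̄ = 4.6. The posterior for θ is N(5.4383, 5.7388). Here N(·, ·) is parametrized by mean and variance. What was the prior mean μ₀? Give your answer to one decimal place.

The posterior mean is a precision-weighted average: μ_n = (τ₀μ₀ + τ_data·x̄)/(τ₀+τ_data), with τ₀=1/σ₀² and τ_data=n/σ².
Here τ₀ = 1/128.7 = 0.007770 and τ_data = 15/90.1 = 0.166482, so τ_n = 0.174252.
Rearranging for μ₀: μ₀ = (μ_n·τ_n − τ_data·x̄)/τ₀ = (5.4383·0.174252 − 0.166482·4.6) / 0.007770 = 0.181817/0.007770 ≈ 23.4.

μ₀ = 23.4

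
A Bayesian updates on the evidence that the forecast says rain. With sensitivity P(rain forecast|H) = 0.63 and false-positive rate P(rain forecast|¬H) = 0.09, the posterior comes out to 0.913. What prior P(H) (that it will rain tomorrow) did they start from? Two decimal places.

P(H) = 0.60

Bayes' rule in odds form gives O(H|E) = O(H)·[P(E|H)/P(E|¬H)], hence O(H) = O(H|E)/LR.
Posterior odds = 0.913/(1−0.913) = 10.4943. LR = 0.63/0.09 = 7.0000.
Prior odds = 10.4943/7.0000 = 1.4992, so P(H) = 1.4992/(1+1.4992) ≈ 0.60.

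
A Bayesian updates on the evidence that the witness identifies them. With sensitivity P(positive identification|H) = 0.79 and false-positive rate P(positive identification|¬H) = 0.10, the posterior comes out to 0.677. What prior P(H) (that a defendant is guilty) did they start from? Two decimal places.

Bayes' rule in odds form gives O(H|E) = O(H)·[P(E|H)/P(E|¬H)], hence O(H) = O(H|E)/LR.
Posterior odds = 0.677/(1−0.677) = 2.0960. LR = 0.79/0.10 = 7.9000.
Prior odds = 2.0960/7.9000 = 0.2653, so P(H) = 0.2653/(1+0.2653) ≈ 0.21.

P(H) = 0.21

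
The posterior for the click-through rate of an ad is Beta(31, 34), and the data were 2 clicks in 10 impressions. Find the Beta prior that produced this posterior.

Beta(29, 26)

Beta is conjugate to the binomial likelihood: posterior = Beta(a+s, b+f).
So a = 31 − 2 = 29 and b = 34 − 8 = 26.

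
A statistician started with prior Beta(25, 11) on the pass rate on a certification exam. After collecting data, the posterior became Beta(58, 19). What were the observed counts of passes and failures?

33 passes and 8 failures

Beta is conjugate to the binomial likelihood: posterior = Beta(α+s, β+f).
Match parameters: s=58−25=33, f=19−11=8.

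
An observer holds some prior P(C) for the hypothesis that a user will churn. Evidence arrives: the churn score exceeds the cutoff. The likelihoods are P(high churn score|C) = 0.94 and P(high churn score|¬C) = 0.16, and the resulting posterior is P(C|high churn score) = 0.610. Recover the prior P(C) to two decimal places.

In odds form, posterior odds = prior odds × likelihood ratio, so prior odds = posterior odds ÷ LR.
Posterior odds = 0.610/(1−0.610) = 1.5641. LR = 0.94/0.16 = 5.8750.
Prior odds = 1.5641/5.8750 = 0.2662, so P(C) = 0.2662/(1+0.2662) ≈ 0.21.

P(C) = 0.21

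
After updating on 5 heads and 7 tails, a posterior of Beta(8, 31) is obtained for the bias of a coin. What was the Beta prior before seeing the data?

A Beta(a, b) prior with s successes and f failures in binomial data gives a Beta(a+s, b+f) posterior.
Subtract the data counts: 8−5=3, 31−7=24.

Beta(3, 24)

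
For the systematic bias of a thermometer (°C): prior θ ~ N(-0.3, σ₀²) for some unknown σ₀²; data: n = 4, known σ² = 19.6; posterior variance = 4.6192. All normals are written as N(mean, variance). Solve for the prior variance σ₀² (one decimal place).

σ₀² = 80.6

Posterior precision equals prior precision plus data precision: 1/σ_n² = 1/σ₀² + n/σ².
So 1/σ₀² = 1/4.6192 − 4/19.6 = 0.216488 − 0.204082 = 0.012406.
Hence σ₀² = 1/0.012406 ≈ 80.6.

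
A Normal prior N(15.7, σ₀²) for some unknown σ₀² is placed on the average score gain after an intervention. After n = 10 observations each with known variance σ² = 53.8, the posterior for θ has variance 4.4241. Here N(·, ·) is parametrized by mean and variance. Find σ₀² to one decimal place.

σ₀² = 24.9

Posterior precision equals prior precision plus data precision: 1/σ_n² = 1/σ₀² + n/σ².
So 1/σ₀² = 1/4.4241 − 10/53.8 = 0.226035 − 0.185874 = 0.040161.
Hence σ₀² = 1/0.040161 ≈ 24.9.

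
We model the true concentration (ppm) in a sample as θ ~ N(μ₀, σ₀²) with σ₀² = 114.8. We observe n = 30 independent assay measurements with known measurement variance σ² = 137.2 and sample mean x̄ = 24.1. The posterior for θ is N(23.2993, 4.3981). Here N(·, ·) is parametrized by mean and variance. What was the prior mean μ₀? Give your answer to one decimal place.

With known observation variance, the Normal–Normal posterior has precision τ_n = τ₀ + n/σ² and mean μ_n = (τ₀μ₀ + (n/σ²)x̄)/τ_n.
Here τ₀ = 1/114.8 = 0.008711 and τ_data = 30/137.2 = 0.218659, so τ_n = 0.227370.
Rearranging for μ₀: μ₀ = (μ_n·τ_n − τ_data·x̄)/τ₀ = (23.2993·0.227370 − 0.218659·24.1) / 0.008711 = 0.027880/0.008711 ≈ 3.2.

μ₀ = 3.2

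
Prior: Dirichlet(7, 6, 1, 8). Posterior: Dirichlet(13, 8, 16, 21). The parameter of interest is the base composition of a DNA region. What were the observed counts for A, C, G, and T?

counts (6, 2, 15, 13)

For a Dirichlet(α) prior with multinomial counts c, the posterior is Dirichlet(α + c) componentwise.
Counts are posterior − prior componentwise: 13−7=6, 8−6=2, 16−1=15, 21−8=13.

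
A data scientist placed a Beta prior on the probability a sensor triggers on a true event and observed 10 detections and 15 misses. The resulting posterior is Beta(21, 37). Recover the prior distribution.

Under Beta–binomial conjugacy the posterior parameters are (α+s, β+f).
Subtract the data counts: 21−10=11, 37−15=22.

Beta(11, 22)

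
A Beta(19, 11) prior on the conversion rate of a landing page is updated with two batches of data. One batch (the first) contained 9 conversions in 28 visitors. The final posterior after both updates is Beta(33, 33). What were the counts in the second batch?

Because Beta–binomial updating is additive in the counts, the combined data contributed (α_post−α_prior, β_post−β_prior) successes and failures.
Total across both batches: 33−19=14 conversions, 33−11=22 bounces.
Subtract the first batch: 14−9=5 conversions and 22−19=3 bounces.

5 conversions and 3 bounces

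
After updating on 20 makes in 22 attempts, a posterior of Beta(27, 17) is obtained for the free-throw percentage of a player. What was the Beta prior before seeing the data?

Beta(7, 15)

Beta is conjugate to the binomial likelihood: posterior = Beta(a+s, b+f).
So a = 27 − 20 = 7 and b = 17 − 2 = 15.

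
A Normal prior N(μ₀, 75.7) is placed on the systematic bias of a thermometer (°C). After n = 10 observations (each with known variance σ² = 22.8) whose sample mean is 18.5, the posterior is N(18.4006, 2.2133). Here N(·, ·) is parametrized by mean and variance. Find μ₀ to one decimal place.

The posterior mean is a precision-weighted average: μ_n = (τ₀μ₀ + τ_data·x̄)/(τ₀+τ_data), with τ₀=1/σ₀² and τ_data=n/σ².
Here τ₀ = 1/75.7 = 0.013210 and τ_data = 10/22.8 = 0.438596, so τ_n = 0.451806.
Rearranging for μ₀: μ₀ = (μ_n·τ_n − τ_data·x̄)/τ₀ = (18.4006·0.451806 − 0.438596·18.5) / 0.013210 = 0.199475/0.013210 ≈ 15.1.

μ₀ = 15.1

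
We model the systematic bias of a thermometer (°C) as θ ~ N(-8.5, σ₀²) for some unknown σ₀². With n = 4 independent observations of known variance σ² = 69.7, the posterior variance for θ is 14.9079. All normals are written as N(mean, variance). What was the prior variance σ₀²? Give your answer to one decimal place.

Posterior precision equals prior precision plus data precision: 1/σ_n² = 1/σ₀² + n/σ².
So 1/σ₀² = 1/14.9079 − 4/69.7 = 0.067079 − 0.057389 = 0.009690.
Hence σ₀² = 1/0.009690 ≈ 103.2.

σ₀² = 103.2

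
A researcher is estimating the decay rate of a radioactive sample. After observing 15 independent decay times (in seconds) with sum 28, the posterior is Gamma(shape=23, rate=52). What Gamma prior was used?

For an exponential likelihood with a Gamma(α, β) prior on the rate, n observations with total T give posterior Gamma(α+n, β+T).
So α = 23 − 15 = 8 and β = 52 − 28 = 24.

Gamma(shape=8, rate=24)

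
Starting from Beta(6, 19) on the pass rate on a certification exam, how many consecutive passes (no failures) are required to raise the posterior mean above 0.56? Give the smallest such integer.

k = 19

After k passes and 0 failures the posterior is Beta(6+k, 19), with mean (6+k)/(6+19+k).
Set (6+k)/(25+k) > 0.56 and solve: k > (0.56·25 − 6)/(1 − 0.56) = 18.182.
The smallest integer exceeding 18.182 is 19.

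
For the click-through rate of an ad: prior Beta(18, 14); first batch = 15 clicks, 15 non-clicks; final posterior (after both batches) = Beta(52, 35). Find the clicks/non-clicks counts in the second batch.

Sequential conjugate updates are equivalent to a single update on the pooled data, so total successes = posterior α − prior α and total failures = posterior β − prior β.
Total across both batches: 52−18=34 clicks, 35−14=21 non-clicks.
Subtract the first batch: 34−15=19 clicks and 21−15=6 non-clicks.

19 clicks and 6 non-clicks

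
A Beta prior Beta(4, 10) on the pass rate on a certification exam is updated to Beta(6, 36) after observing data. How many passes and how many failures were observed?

2 passes and 26 failures

Under Beta–binomial conjugacy the posterior parameters are (α+s, β+f).
Match parameters: s=6−4=2, f=36−10=26.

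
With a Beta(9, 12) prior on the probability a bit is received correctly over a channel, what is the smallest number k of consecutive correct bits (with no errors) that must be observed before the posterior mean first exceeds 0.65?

After k correct bits and 0 errors the posterior is Beta(9+k, 12), with mean (9+k)/(9+12+k).
Set (9+k)/(21+k) > 0.65 and solve: k > (0.65·21 − 9)/(1 − 0.65) = 13.286.
The smallest integer exceeding 13.286 is 14.

k = 14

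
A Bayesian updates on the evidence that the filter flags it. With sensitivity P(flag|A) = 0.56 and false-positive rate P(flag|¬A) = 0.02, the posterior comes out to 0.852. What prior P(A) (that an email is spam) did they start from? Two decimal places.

P(A) = 0.17

In odds form, posterior odds = prior odds × likelihood ratio, so prior odds = posterior odds ÷ LR.
Posterior odds = 0.852/(1−0.852) = 5.7568. LR = 0.56/0.02 = 28.0000.
Prior odds = 5.7568/28.0000 = 0.2056, so P(A) = 0.2056/(1+0.2056) ≈ 0.17.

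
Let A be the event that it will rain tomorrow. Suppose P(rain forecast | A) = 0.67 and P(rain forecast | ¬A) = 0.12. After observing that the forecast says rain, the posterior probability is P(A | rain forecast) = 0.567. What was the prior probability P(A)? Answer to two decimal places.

In odds form, posterior odds = prior odds × likelihood ratio, so prior odds = posterior odds ÷ LR.
Posterior odds = 0.567/(1−0.567) = 1.3095. LR = 0.67/0.12 = 5.5833.
Prior odds = 1.3095/5.5833 = 0.2345, so P(A) = 0.2345/(1+0.2345) ≈ 0.19.

P(A) = 0.19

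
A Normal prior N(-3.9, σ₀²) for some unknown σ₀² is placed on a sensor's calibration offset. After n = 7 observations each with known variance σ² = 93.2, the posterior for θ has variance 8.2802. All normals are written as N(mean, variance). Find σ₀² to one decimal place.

For the Normal–Normal model with known σ², precisions add: τ_n = τ₀ + n/σ².
So 1/σ₀² = 1/8.2802 − 7/93.2 = 0.120770 − 0.075107 = 0.045663.
Hence σ₀² = 1/0.045663 ≈ 21.9.

σ₀² = 21.9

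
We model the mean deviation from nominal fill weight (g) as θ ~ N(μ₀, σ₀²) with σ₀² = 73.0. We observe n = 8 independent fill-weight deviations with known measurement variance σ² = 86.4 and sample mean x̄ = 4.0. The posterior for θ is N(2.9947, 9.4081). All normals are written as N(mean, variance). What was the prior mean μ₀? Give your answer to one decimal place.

With known observation variance, the Normal–Normal posterior has precision τ_n = τ₀ + n/σ² and mean μ_n = (τ₀μ₀ + (n/σ²)x̄)/τ_n.
Here τ₀ = 1/73.0 = 0.013699 and τ_data = 8/86.4 = 0.092593, so τ_n = 0.106292.
Rearranging for μ₀: μ₀ = (μ_n·τ_n − τ_data·x̄)/τ₀ = (2.9947·0.106292 − 0.092593·4.0) / 0.013699 = -0.052059/0.013699 ≈ -3.8.

μ₀ = -3.8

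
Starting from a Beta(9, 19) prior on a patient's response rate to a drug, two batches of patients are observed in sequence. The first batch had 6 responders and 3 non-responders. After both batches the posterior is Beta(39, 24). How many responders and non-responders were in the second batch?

Because Beta–binomial updating is additive in the counts, the combined data contributed (α_post−α_prior, β_post−β_prior) successes and failures.
Total across both batches: 39−9=30 responders, 24−19=5 non-responders.
Subtract the first batch: 30−6=24 responders and 5−3=2 non-responders.

24 responders and 2 non-responders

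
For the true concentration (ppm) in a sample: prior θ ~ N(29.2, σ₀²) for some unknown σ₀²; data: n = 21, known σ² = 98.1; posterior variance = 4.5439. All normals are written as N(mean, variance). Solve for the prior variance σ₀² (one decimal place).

σ₀² = 166.4

For the Normal–Normal model with known σ², precisions add: τ_n = τ₀ + n/σ².
So 1/σ₀² = 1/4.5439 − 21/98.1 = 0.220075 − 0.214067 = 0.006008.
Hence σ₀² = 1/0.006008 ≈ 166.4.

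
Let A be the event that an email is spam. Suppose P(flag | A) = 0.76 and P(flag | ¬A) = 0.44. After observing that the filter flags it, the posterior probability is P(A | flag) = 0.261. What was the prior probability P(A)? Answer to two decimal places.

P(A) = 0.17

Bayes' rule in odds form gives O(A|E) = O(A)·[P(E|A)/P(E|¬A)], hence O(A) = O(A|E)/LR.
Posterior odds = 0.261/(1−0.261) = 0.3532. LR = 0.76/0.44 = 1.7273.
Prior odds = 0.3532/1.7273 = 0.2045, so P(A) = 0.2045/(1+0.2045) ≈ 0.17.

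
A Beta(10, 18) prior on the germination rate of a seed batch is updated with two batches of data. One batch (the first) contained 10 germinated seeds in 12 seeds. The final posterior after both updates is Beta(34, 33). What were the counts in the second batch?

Sequential conjugate updates are equivalent to a single update on the pooled data, so total successes = posterior α − prior α and total failures = posterior β − prior β.
Total across both batches: 34−10=24 germinated seeds, 33−18=15 non-germinating seeds.
Subtract the first batch: 24−10=14 germinated seeds and 15−2=13 non-germinating seeds.

14 germinated seeds and 13 non-germinating seeds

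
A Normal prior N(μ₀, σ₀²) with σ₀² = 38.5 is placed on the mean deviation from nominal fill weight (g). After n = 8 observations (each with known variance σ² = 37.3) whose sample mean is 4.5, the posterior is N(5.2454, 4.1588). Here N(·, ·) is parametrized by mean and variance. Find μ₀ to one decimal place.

μ₀ = 11.4

The posterior mean is a precision-weighted average: μ_n = (τ₀μ₀ + τ_data·x̄)/(τ₀+τ_data), with τ₀=1/σ₀² and τ_data=n/σ².
Here τ₀ = 1/38.5 = 0.025974 and τ_data = 8/37.3 = 0.214477, so τ_n = 0.240451.
Rearranging for μ₀: μ₀ = (μ_n·τ_n − τ_data·x̄)/τ₀ = (5.2454·0.240451 − 0.214477·4.5) / 0.025974 = 0.296115/0.025974 ≈ 11.4.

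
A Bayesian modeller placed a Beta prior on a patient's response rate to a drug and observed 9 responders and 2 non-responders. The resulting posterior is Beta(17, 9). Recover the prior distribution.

Beta is conjugate to the binomial likelihood: posterior = Beta(α+s, β+f).
Subtract the data counts: 17−9=8, 9−2=7.

Beta(8, 7)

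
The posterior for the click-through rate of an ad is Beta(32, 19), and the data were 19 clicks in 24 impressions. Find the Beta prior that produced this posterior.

Beta is conjugate to the binomial likelihood: posterior = Beta(α+s, β+f).
So α = 32 − 19 = 13 and β = 19 − 5 = 14.

Beta(13, 14)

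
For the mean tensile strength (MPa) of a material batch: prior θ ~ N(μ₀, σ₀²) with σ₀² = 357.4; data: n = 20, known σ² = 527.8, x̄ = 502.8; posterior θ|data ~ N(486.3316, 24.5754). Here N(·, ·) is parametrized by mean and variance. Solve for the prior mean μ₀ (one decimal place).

μ₀ = 263.3

The posterior mean is a precision-weighted average: μ_n = (τ₀μ₀ + τ_data·x̄)/(τ₀+τ_data), with τ₀=1/σ₀² and τ_data=n/σ².
Here τ₀ = 1/357.4 = 0.002798 and τ_data = 20/527.8 = 0.037893, so τ_n = 0.040691.
Rearranging for μ₀: μ₀ = (μ_n·τ_n − τ_data·x̄)/τ₀ = (486.3316·0.040691 − 0.037893·502.8) / 0.002798 = 0.736719/0.002798 ≈ 263.3.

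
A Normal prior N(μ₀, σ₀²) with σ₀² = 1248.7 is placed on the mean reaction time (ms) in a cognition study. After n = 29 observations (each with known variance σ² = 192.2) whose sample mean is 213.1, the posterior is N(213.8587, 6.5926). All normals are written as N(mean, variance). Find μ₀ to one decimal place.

μ₀ = 356.8

With known observation variance, the Normal–Normal posterior has precision τ_n = τ₀ + n/σ² and mean μ_n = (τ₀μ₀ + (n/σ²)x̄)/τ_n.
Here τ₀ = 1/1248.7 = 0.000801 and τ_data = 29/192.2 = 0.150884, so τ_n = 0.151685.
Rearranging for μ₀: μ₀ = (μ_n·τ_n − τ_data·x̄)/τ₀ = (213.8587·0.151685 − 0.150884·213.1) / 0.000801 = 0.285777/0.000801 ≈ 356.8.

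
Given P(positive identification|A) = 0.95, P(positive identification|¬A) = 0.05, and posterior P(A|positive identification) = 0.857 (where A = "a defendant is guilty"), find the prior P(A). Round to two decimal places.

P(A) = 0.24

Bayes' rule in odds form gives O(A|E) = O(A)·[P(E|A)/P(E|¬A)], hence O(A) = O(A|E)/LR.
Posterior odds = 0.857/(1−0.857) = 5.9930. LR = 0.95/0.05 = 19.0000.
Prior odds = 5.9930/19.0000 = 0.3154, so P(A) = 0.3154/(1+0.3154) ≈ 0.24.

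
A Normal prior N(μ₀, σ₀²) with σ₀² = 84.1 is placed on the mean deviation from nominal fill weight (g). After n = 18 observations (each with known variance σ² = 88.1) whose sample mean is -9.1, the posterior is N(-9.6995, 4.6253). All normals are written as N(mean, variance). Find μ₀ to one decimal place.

μ₀ = -20.0

The posterior mean is a precision-weighted average: μ_n = (τ₀μ₀ + τ_data·x̄)/(τ₀+τ_data), with τ₀=1/σ₀² and τ_data=n/σ².
Here τ₀ = 1/84.1 = 0.011891 and τ_data = 18/88.1 = 0.204313, so τ_n = 0.216204.
Rearranging for μ₀: μ₀ = (μ_n·τ_n − τ_data·x̄)/τ₀ = (-9.6995·0.216204 − 0.204313·-9.1) / 0.011891 = -0.237822/0.011891 ≈ -20.0.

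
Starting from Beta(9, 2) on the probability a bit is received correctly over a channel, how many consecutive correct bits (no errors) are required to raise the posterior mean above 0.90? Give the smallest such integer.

k = 10

After k correct bits and 0 errors the posterior is Beta(9+k, 2), with mean (9+k)/(9+2+k).
Set (9+k)/(11+k) > 0.90 and solve: k > (0.90·11 − 9)/(1 − 0.90) = 9.000.
The smallest integer exceeding 9.000 is 10.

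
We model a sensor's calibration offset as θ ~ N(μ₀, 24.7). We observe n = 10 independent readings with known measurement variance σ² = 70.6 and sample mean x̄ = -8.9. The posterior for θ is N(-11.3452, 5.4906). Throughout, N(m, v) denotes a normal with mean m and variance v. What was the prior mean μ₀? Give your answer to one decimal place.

With known observation variance, the Normal–Normal posterior has precision τ_n = τ₀ + n/σ² and mean μ_n = (τ₀μ₀ + (n/σ²)x̄)/τ_n.
Here τ₀ = 1/24.7 = 0.040486 and τ_data = 10/70.6 = 0.141643, so τ_n = 0.182129.
Rearranging for μ₀: μ₀ = (μ_n·τ_n − τ_data·x̄)/τ₀ = (-11.3452·0.182129 − 0.141643·-8.9) / 0.040486 = -0.805667/0.040486 ≈ -19.9.

μ₀ = -19.9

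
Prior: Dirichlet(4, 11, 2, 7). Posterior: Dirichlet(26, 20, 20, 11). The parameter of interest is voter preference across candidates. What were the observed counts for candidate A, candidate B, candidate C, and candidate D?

For a Dirichlet(α) prior with multinomial counts c, the posterior is Dirichlet(α + c) componentwise.
Counts are posterior − prior componentwise: 26−4=22, 20−11=9, 20−2=18, 11−7=4.

counts (22, 9, 18, 4)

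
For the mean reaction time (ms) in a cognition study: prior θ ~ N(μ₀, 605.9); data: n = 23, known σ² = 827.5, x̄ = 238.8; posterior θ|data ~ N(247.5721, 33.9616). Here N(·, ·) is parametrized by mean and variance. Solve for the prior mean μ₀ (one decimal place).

μ₀ = 395.3

The posterior mean is a precision-weighted average: μ_n = (τ₀μ₀ + τ_data·x̄)/(τ₀+τ_data), with τ₀=1/σ₀² and τ_data=n/σ².
Here τ₀ = 1/605.9 = 0.001650 and τ_data = 23/827.5 = 0.027795, so τ_n = 0.029445.
Rearranging for μ₀: μ₀ = (μ_n·τ_n − τ_data·x̄)/τ₀ = (247.5721·0.029445 − 0.027795·238.8) / 0.001650 = 0.652314/0.001650 ≈ 395.3.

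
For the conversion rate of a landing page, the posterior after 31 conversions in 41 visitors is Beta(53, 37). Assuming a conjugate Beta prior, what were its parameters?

Beta(22, 27)

A Beta(α, β) prior with s successes and f failures in binomial data gives a Beta(α+s, β+f) posterior.
Subtract the data counts: 53−31=22, 37−10=27.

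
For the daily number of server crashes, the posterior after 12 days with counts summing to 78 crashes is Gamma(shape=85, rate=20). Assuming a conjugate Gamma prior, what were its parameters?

Gamma(shape=7, rate=8)

Gamma–Poisson conjugacy: posterior shape = α + Σxᵢ, posterior rate = β + n.
So α = 85 − 78 = 7 and β = 20 − 12 = 8.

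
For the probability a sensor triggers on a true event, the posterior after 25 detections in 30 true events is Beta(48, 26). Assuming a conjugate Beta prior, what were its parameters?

Beta(23, 21)

Under Beta–binomial conjugacy the posterior parameters are (α+s, β+f).
Subtract the data counts: 48−25=23, 26−5=21.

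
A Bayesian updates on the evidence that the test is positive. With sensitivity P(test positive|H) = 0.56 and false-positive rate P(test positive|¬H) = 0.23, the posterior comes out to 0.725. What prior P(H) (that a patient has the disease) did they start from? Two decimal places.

Bayes' rule in odds form gives O(H|E) = O(H)·[P(E|H)/P(E|¬H)], hence O(H) = O(H|E)/LR.
Posterior odds = 0.725/(1−0.725) = 2.6364. LR = 0.56/0.23 = 2.4348.
Prior odds = 2.6364/2.4348 = 1.0828, so P(H) = 1.0828/(1+1.0828) ≈ 0.52.

P(H) = 0.52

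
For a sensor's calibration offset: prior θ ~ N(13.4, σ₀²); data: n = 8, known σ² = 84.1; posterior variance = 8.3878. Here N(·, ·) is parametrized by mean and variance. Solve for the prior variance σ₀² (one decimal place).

σ₀² = 41.5

Posterior precision equals prior precision plus data precision: 1/σ_n² = 1/σ₀² + n/σ².
So 1/σ₀² = 1/8.3878 − 8/84.1 = 0.119221 − 0.095125 = 0.024096.
Hence σ₀² = 1/0.024096 ≈ 41.5.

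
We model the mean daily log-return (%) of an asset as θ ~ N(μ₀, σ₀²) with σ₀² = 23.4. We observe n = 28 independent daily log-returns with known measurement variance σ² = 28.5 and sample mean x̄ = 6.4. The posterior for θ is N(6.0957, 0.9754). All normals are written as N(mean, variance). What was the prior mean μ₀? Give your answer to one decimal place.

μ₀ = -0.9

With known observation variance, the Normal–Normal posterior has precision τ_n = τ₀ + n/σ² and mean μ_n = (τ₀μ₀ + (n/σ²)x̄)/τ_n.
Here τ₀ = 1/23.4 = 0.042735 and τ_data = 28/28.5 = 0.982456, so τ_n = 1.025191.
Rearranging for μ₀: μ₀ = (μ_n·τ_n − τ_data·x̄)/τ₀ = (6.0957·1.025191 − 0.982456·6.4) / 0.042735 = -0.038462/0.042735 ≈ -0.9.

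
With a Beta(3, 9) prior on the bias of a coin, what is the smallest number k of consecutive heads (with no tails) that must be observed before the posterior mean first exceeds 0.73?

k = 22

After k heads and 0 tails the posterior is Beta(3+k, 9), with mean (3+k)/(3+9+k).
Set (3+k)/(12+k) > 0.73 and solve: k > (0.73·12 − 3)/(1 − 0.73) = 21.333.
The smallest integer exceeding 21.333 is 22.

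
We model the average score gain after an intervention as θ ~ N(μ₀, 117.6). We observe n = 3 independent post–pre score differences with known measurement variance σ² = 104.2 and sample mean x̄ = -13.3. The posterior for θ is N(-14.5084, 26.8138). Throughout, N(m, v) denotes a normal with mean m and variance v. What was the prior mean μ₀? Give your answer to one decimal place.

The posterior mean is a precision-weighted average: μ_n = (τ₀μ₀ + τ_data·x̄)/(τ₀+τ_data), with τ₀=1/σ₀² and τ_data=n/σ².
Here τ₀ = 1/117.6 = 0.008503 and τ_data = 3/104.2 = 0.028791, so τ_n = 0.037294.
Rearranging for μ₀: μ₀ = (μ_n·τ_n − τ_data·x̄)/τ₀ = (-14.5084·0.037294 − 0.028791·-13.3) / 0.008503 = -0.158156/0.008503 ≈ -18.6.

μ₀ = -18.6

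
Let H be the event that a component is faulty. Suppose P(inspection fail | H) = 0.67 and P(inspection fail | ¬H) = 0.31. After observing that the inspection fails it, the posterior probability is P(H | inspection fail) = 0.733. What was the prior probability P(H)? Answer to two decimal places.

P(H) = 0.56

In odds form, posterior odds = prior odds × likelihood ratio, so prior odds = posterior odds ÷ LR.
Posterior odds = 0.733/(1−0.733) = 2.7453. LR = 0.67/0.31 = 2.1613.
Prior odds = 2.7453/2.1613 = 1.2702, so P(H) = 1.2702/(1+1.2702) ≈ 0.56.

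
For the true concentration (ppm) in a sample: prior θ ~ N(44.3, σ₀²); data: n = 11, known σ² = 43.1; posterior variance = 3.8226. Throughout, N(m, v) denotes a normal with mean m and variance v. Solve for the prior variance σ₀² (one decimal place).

For the Normal–Normal model with known σ², precisions add: τ_n = τ₀ + n/σ².
So 1/σ₀² = 1/3.8226 − 11/43.1 = 0.261602 − 0.255220 = 0.006382.
Hence σ₀² = 1/0.006382 ≈ 156.7.

σ₀² = 156.7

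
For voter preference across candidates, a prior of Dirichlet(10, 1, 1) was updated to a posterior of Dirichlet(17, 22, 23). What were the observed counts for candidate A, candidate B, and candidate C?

counts (7, 21, 22)

For a Dirichlet(α) prior with multinomial counts c, the posterior is Dirichlet(α + c) componentwise.
Counts are posterior − prior componentwise: 17−10=7, 22−1=21, 23−1=22.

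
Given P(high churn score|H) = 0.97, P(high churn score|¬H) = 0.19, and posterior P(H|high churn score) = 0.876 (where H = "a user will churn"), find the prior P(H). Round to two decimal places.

P(H) = 0.58

In odds form, posterior odds = prior odds × likelihood ratio, so prior odds = posterior odds ÷ LR.
Posterior odds = 0.876/(1−0.876) = 7.0645. LR = 0.97/0.19 = 5.1053.
Prior odds = 7.0645/5.1053 = 1.3838, so P(H) = 1.3838/(1+1.3838) ≈ 0.58.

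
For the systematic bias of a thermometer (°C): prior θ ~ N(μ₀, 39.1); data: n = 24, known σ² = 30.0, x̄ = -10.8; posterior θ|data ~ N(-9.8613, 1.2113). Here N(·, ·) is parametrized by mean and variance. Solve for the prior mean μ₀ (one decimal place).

μ₀ = 19.5

With known observation variance, the Normal–Normal posterior has precision τ_n = τ₀ + n/σ² and mean μ_n = (τ₀μ₀ + (n/σ²)x̄)/τ_n.
Here τ₀ = 1/39.1 = 0.025575 and τ_data = 24/30.0 = 0.800000, so τ_n = 0.825575.
Rearranging for μ₀: μ₀ = (μ_n·τ_n − τ_data·x̄)/τ₀ = (-9.8613·0.825575 − 0.800000·-10.8) / 0.025575 = 0.498757/0.025575 ≈ 19.5.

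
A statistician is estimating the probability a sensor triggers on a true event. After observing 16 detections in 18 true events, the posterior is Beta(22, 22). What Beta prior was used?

A Beta(α, β) prior with s successes and f failures in binomial data gives a Beta(α+s, β+f) posterior.
So α = 22 − 16 = 6 and β = 22 − 2 = 20.

Beta(6, 20)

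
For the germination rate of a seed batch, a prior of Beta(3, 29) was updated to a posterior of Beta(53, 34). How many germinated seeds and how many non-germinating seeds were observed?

50 germinated seeds and 5 non-germinating seeds

Beta is conjugate to the binomial likelihood: posterior = Beta(α+s, β+f).
So s = 53 − 3 = 50 and f = 34 − 29 = 5.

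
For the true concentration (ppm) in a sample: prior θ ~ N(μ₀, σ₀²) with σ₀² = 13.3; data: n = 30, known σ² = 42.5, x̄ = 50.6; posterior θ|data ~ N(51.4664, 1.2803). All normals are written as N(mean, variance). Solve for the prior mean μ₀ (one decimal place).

μ₀ = 59.6

The posterior mean is a precision-weighted average: μ_n = (τ₀μ₀ + τ_data·x̄)/(τ₀+τ_data), with τ₀=1/σ₀² and τ_data=n/σ².
Here τ₀ = 1/13.3 = 0.075188 and τ_data = 30/42.5 = 0.705882, so τ_n = 0.781070.
Rearranging for μ₀: μ₀ = (μ_n·τ_n − τ_data·x̄)/τ₀ = (51.4664·0.781070 − 0.705882·50.6) / 0.075188 = 4.481232/0.075188 ≈ 59.6.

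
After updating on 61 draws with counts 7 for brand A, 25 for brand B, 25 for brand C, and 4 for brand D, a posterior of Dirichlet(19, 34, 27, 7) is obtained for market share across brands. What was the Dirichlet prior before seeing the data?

Dirichlet(12, 9, 2, 3)

For a Dirichlet(α) prior with multinomial counts c, the posterior is Dirichlet(α + c) componentwise.
Subtract each count from the matching posterior parameter: 19−7=12, 34−25=9, 27−25=2, 7−4=3.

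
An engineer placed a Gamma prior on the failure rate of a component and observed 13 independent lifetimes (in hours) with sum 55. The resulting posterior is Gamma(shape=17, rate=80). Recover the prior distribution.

Gamma–exponential conjugacy: posterior shape = α + n, posterior rate = β + Σtᵢ.
So α = 17 − 13 = 4 and β = 80 − 55 = 25.

Gamma(shape=4, rate=25)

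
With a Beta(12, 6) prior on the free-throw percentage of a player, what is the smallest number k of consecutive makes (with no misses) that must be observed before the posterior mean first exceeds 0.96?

After k makes and 0 misses the posterior is Beta(12+k, 6), with mean (12+k)/(12+6+k).
Set (12+k)/(18+k) > 0.96 and solve: k > (0.96·18 − 12)/(1 − 0.96) = 132.000.
The smallest integer exceeding 132.000 is 133, and checking k=133: (145)/(151) = 0.9603 > 0.96.

k = 133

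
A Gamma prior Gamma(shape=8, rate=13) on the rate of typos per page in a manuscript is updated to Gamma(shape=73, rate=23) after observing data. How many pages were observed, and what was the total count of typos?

A Gamma(α, β) prior (rate parametrization) on a Poisson rate with n observations summing to S gives posterior Gamma(α+S, β+n).
Matching: Σxᵢ = 73 − 8 = 65 and n = 23 − 13 = 10.

n = 10 pages with total 65 typos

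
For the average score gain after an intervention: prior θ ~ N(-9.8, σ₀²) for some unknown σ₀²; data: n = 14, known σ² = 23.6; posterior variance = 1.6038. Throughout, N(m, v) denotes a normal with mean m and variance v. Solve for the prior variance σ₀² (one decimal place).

Posterior precision equals prior precision plus data precision: 1/σ_n² = 1/σ₀² + n/σ².
So 1/σ₀² = 1/1.6038 − 14/23.6 = 0.623519 − 0.593220 = 0.030299.
Hence σ₀² = 1/0.030299 ≈ 33.0.

σ₀² = 33.0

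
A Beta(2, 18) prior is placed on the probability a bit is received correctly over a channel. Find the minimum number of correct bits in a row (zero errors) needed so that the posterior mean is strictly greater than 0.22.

k = 4

After k correct bits and 0 errors the posterior is Beta(2+k, 18), with mean (2+k)/(2+18+k).
Set (2+k)/(20+k) > 0.22 and solve: k > (0.22·20 − 2)/(1 − 0.22) = 3.077.
The smallest integer exceeding 3.077 is 4.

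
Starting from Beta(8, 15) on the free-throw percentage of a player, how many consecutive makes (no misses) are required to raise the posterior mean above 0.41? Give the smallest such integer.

After k makes and 0 misses the posterior is Beta(8+k, 15), with mean (8+k)/(8+15+k).
Set (8+k)/(23+k) > 0.41 and solve: k > (0.41·23 − 8)/(1 − 0.41) = 2.424.
The smallest integer exceeding 2.424 is 3, and checking k=3: (11)/(26) = 0.4231 > 0.41.

k = 3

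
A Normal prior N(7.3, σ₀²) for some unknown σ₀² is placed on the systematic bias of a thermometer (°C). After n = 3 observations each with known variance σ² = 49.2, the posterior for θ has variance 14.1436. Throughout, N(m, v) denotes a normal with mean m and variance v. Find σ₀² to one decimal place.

σ₀² = 102.8

Posterior precision equals prior precision plus data precision: 1/σ_n² = 1/σ₀² + n/σ².
So 1/σ₀² = 1/14.1436 − 3/49.2 = 0.070703 − 0.060976 = 0.009727.
Hence σ₀² = 1/0.009727 ≈ 102.8.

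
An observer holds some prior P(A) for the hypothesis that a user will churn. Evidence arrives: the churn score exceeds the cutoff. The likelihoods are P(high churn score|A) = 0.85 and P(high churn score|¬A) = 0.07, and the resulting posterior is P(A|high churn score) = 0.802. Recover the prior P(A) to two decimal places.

Bayes' rule in odds form gives O(A|E) = O(A)·[P(E|A)/P(E|¬A)], hence O(A) = O(A|E)/LR.
Posterior odds = 0.802/(1−0.802) = 4.0505. LR = 0.85/0.07 = 12.1429.
Prior odds = 4.0505/12.1429 = 0.3336, so P(A) = 0.3336/(1+0.3336) ≈ 0.25.

P(A) = 0.25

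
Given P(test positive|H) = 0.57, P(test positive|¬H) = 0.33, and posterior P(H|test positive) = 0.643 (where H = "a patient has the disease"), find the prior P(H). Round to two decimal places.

Bayes' rule in odds form gives O(H|E) = O(H)·[P(E|H)/P(E|¬H)], hence O(H) = O(H|E)/LR.
Posterior odds = 0.643/(1−0.643) = 1.8011. LR = 0.57/0.33 = 1.7273.
Prior odds = 1.8011/1.7273 = 1.0427, so P(H) = 1.0427/(1+1.0427) ≈ 0.51.

P(H) = 0.51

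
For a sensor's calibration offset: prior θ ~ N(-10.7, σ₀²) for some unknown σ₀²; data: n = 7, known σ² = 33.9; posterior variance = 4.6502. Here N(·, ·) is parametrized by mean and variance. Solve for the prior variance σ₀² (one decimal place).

For the Normal–Normal model with known σ², precisions add: τ_n = τ₀ + n/σ².
So 1/σ₀² = 1/4.6502 − 7/33.9 = 0.215045 − 0.206490 = 0.008555.
Hence σ₀² = 1/0.008555 ≈ 116.9.

σ₀² = 116.9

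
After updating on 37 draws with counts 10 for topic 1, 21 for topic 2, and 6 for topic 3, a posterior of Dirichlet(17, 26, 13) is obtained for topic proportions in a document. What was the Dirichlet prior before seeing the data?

For a Dirichlet(α) prior with multinomial counts c, the posterior is Dirichlet(α + c) componentwise.
Subtract each count from the matching posterior parameter: 17−10=7, 26−21=5, 13−6=7.

Dirichlet(7, 5, 7)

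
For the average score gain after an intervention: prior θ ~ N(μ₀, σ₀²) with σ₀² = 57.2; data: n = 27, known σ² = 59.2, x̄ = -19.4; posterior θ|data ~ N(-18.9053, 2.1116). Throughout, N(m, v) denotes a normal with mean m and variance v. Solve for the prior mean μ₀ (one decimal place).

With known observation variance, the Normal–Normal posterior has precision τ_n = τ₀ + n/σ² and mean μ_n = (τ₀μ₀ + (n/σ²)x̄)/τ_n.
Here τ₀ = 1/57.2 = 0.017483 and τ_data = 27/59.2 = 0.456081, so τ_n = 0.473564.
Rearranging for μ₀: μ₀ = (μ_n·τ_n − τ_data·x̄)/τ₀ = (-18.9053·0.473564 − 0.456081·-19.4) / 0.017483 = -0.104898/0.017483 ≈ -6.0.

μ₀ = -6.0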